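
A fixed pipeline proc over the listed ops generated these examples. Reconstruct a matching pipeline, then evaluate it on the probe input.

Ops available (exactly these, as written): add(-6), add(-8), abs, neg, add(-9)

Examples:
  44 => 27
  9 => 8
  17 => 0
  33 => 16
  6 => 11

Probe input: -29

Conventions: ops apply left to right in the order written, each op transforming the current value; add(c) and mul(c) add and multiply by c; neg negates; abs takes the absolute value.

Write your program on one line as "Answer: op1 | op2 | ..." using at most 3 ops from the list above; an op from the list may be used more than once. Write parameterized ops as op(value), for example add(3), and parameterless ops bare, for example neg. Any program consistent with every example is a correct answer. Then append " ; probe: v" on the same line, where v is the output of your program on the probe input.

add(-9) | add(-8) | abs ; probe: 46

Check, running the answer program on each example:
  44 -> 35 -> 27 -> 27
  9 -> 0 -> -8 -> 8
  17 -> 8 -> 0 -> 0
  33 -> 24 -> 16 -> 16
  6 -> -3 -> -11 -> 11
  probe: -29 -> -38 -> -46 -> 46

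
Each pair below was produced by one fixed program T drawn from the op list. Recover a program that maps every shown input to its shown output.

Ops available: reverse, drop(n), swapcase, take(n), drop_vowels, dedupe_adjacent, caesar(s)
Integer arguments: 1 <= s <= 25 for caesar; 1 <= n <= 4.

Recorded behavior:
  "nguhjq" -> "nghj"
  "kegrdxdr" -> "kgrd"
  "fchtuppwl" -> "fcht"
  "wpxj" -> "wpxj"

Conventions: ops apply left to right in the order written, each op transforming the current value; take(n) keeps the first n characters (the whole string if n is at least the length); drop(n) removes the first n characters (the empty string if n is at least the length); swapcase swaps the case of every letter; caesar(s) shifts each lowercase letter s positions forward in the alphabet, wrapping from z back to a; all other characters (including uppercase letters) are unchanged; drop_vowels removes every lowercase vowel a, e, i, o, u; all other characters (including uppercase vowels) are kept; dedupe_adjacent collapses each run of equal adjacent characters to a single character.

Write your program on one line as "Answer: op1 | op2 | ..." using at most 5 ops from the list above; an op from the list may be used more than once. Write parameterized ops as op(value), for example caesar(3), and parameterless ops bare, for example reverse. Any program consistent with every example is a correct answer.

reverse | drop_vowels | reverse | take(4)

Check, running the answer program on each example:
  "nguhjq" -> "qjhugn" -> "qjhgn" -> "nghjq" -> "nghj"
  "kegrdxdr" -> "rdxdrgek" -> "rdxdrgk" -> "kgrdxdr" -> "kgrd"
  "fchtuppwl" -> "lwpputhcf" -> "lwppthcf" -> "fchtppwl" -> "fcht"
  "wpxj" -> "jxpw" -> "jxpw" -> "wpxj" -> "wpxj"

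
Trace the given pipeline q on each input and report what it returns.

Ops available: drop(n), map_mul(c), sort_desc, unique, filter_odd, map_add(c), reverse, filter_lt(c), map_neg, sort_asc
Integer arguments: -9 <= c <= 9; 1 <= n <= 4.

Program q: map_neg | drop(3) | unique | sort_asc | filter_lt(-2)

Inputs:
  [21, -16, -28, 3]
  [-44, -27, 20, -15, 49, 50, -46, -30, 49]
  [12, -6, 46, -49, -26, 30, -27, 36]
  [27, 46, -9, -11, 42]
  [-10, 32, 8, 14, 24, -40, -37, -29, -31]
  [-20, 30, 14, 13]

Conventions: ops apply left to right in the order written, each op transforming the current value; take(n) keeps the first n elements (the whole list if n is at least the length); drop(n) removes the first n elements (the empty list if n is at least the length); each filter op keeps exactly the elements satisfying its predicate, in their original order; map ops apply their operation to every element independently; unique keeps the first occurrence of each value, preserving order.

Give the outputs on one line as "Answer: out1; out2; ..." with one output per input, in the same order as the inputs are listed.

[-3]; [-50, -49]; [-36, -30]; [-42]; [-24, -14]; [-13]

Execution, op by op:
  [21, -16, -28, 3] -> [-21, 16, 28, -3] -> [-3] -> [-3] -> [-3] -> [-3]
  [-44, -27, 20, -15, 49, 50, -46, -30, 49] -> [44, 27, -20, 15, -49, -50, 46, 30, -49] -> [15, -49, -50, 46, 30, -49] -> [15, -49, -50, 46, 30] -> [-50, -49, 15, 30, 46] -> [-50, -49]
  [12, -6, 46, -49, -26, 30, -27, 36] -> [-12, 6, -46, 49, 26, -30, 27, -36] -> [49, 26, -30, 27, -36] -> [49, 26, -30, 27, -36] -> [-36, -30, 26, 27, 49] -> [-36, -30]
  [27, 46, -9, -11, 42] -> [-27, -46, 9, 11, -42] -> [11, -42] -> [11, -42] -> [-42, 11] -> [-42]
  [-10, 32, 8, 14, 24, -40, -37, -29, -31] -> [10, -32, -8, -14, -24, 40, 37, 29, 31] -> [-14, -24, 40, 37, 29, 31] -> [-14, -24, 40, 37, 29, 31] -> [-24, -14, 29, 31, 37, 40] -> [-24, -14]
  [-20, 30, 14, 13] -> [20, -30, -14, -13] -> [-13] -> [-13] -> [-13] -> [-13]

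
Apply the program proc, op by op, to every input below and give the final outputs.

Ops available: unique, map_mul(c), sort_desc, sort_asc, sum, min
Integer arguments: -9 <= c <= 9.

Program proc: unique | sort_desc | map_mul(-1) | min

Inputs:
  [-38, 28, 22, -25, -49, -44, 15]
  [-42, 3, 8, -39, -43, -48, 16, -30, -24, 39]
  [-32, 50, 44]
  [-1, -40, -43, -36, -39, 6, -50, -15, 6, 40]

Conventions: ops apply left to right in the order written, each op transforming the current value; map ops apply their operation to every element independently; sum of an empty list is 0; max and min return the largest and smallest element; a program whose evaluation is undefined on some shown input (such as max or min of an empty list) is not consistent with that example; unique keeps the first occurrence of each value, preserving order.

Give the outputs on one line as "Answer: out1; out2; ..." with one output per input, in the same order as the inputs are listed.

-28; -39; -50; -40

Execution, op by op:
  [-38, 28, 22, -25, -49, -44, 15] -> [-38, 28, 22, -25, -49, -44, 15] -> [28, 22, 15, -25, -38, -44, -49] -> [-28, -22, -15, 25, 38, 44, 49] -> -28
  [-42, 3, 8, -39, -43, -48, 16, -30, -24, 39] -> [-42, 3, 8, -39, -43, -48, 16, -30, -24, 39] -> [39, 16, 8, 3, -24, -30, -39, -42, -43, -48] -> [-39, -16, -8, -3, 24, 30, 39, 42, 43, 48] -> -39
  [-32, 50, 44] -> [-32, 50, 44] -> [50, 44, -32] -> [-50, -44, 32] -> -50
  [-1, -40, -43, -36, -39, 6, -50, -15, 6, 40] -> [-1, -40, -43, -36, -39, 6, -50, -15, 40] -> [40, 6, -1, -15, -36, -39, -40, -43, -50] -> [-40, -6, 1, 15, 36, 39, 40, 43, 50] -> -40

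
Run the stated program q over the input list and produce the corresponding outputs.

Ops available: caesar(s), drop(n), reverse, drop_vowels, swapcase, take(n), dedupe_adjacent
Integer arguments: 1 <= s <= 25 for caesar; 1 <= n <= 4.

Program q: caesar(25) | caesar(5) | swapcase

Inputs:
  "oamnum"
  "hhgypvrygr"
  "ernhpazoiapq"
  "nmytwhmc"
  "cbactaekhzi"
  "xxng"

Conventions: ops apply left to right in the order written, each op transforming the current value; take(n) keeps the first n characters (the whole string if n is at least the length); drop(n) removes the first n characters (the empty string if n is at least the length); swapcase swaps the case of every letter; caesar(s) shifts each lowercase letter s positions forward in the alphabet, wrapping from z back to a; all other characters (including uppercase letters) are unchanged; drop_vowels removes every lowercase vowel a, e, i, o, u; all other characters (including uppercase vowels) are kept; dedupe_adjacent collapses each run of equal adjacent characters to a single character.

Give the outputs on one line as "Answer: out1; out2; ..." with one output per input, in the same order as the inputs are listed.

"SEQRYQ"; "LLKCTZVCKV"; "IVRLTEDSMETU"; "RQCXALQG"; "GFEGXEIOLDM"; "BBRK"

Execution, op by op:
  "oamnum" -> "nzlmtl" -> "seqryq" -> "SEQRYQ"
  "hhgypvrygr" -> "ggfxouqxfq" -> "llkctzvckv" -> "LLKCTZVCKV"
  "ernhpazoiapq" -> "dqmgozynhzop" -> "ivrltedsmetu" -> "IVRLTEDSMETU"
  "nmytwhmc" -> "mlxsvglb" -> "rqcxalqg" -> "RQCXALQG"
  "cbactaekhzi" -> "bazbszdjgyh" -> "gfegxeioldm" -> "GFEGXEIOLDM"
  "xxng" -> "wwmf" -> "bbrk" -> "BBRK"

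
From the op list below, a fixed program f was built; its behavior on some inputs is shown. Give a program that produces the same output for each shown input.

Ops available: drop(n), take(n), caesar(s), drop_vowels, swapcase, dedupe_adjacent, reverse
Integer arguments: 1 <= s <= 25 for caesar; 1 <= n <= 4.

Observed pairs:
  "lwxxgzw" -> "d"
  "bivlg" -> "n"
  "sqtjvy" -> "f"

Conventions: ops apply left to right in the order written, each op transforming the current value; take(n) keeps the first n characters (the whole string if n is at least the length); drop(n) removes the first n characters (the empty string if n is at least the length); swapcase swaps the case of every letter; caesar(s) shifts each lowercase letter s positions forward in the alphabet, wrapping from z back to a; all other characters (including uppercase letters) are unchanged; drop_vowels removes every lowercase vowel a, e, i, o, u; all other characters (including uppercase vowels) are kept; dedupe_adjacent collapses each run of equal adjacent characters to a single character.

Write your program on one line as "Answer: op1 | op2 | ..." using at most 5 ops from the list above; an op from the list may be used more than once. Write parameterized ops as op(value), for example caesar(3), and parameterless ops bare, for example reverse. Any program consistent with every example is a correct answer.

drop_vowels | caesar(19) | caesar(14) | reverse | take(1)

Check, running the answer program on each example:
  "lwxxgzw" -> "lwxxgzw" -> "epqqzsp" -> "sdeengd" -> "dgneeds" -> "d"
  "bivlg" -> "bvlg" -> "uoez" -> "icsn" -> "nsci" -> "n"
  "sqtjvy" -> "sqtjvy" -> "ljmcor" -> "zxaqcf" -> "fcqaxz" -> "f"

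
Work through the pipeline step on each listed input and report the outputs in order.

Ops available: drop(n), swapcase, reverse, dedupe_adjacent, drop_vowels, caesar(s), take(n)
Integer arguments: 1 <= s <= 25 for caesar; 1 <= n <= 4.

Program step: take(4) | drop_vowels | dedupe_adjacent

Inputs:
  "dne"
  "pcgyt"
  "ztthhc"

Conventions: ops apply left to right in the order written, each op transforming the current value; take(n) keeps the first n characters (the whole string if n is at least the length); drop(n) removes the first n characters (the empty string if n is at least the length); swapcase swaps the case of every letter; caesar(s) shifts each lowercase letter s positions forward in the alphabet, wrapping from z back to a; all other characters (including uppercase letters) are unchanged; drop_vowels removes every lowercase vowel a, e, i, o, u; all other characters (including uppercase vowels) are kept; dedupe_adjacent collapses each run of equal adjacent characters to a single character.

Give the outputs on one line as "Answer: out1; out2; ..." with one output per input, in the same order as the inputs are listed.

Execution, op by op:
  "dne" -> "dne" -> "dn" -> "dn"
  "pcgyt" -> "pcgy" -> "pcgy" -> "pcgy"
  "ztthhc" -> "ztth" -> "ztth" -> "zth"

"dn"; "pcgy"; "zth"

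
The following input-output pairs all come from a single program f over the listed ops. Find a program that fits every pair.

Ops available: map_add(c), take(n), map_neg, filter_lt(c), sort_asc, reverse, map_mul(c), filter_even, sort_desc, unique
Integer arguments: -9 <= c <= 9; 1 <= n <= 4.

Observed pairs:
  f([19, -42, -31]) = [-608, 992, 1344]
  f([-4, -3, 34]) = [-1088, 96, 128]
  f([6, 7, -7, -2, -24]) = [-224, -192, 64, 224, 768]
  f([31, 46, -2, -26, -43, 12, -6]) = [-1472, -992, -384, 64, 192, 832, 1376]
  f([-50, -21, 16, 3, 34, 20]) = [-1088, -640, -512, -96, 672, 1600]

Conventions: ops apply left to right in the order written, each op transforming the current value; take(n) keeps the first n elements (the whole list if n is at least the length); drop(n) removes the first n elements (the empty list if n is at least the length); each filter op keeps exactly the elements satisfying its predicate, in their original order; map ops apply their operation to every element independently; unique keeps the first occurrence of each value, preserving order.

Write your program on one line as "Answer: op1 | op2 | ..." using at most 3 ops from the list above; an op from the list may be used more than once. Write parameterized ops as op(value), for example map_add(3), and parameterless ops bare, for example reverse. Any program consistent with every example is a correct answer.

sort_desc | map_mul(8) | map_mul(-4)

Check, running the answer program on each example:
  [19, -42, -31] -> [19, -31, -42] -> [152, -248, -336] -> [-608, 992, 1344]
  [-4, -3, 34] -> [34, -3, -4] -> [272, -24, -32] -> [-1088, 96, 128]
  [6, 7, -7, -2, -24] -> [7, 6, -2, -7, -24] -> [56, 48, -16, -56, -192] -> [-224, -192, 64, 224, 768]
  [31, 46, -2, -26, -43, 12, -6] -> [46, 31, 12, -2, -6, -26, -43] -> [368, 248, 96, -16, -48, -208, -344] -> [-1472, -992, -384, 64, 192, 832, 1376]
  [-50, -21, 16, 3, 34, 20] -> [34, 20, 16, 3, -21, -50] -> [272, 160, 128, 24, -168, -400] -> [-1088, -640, -512, -96, 672, 1600]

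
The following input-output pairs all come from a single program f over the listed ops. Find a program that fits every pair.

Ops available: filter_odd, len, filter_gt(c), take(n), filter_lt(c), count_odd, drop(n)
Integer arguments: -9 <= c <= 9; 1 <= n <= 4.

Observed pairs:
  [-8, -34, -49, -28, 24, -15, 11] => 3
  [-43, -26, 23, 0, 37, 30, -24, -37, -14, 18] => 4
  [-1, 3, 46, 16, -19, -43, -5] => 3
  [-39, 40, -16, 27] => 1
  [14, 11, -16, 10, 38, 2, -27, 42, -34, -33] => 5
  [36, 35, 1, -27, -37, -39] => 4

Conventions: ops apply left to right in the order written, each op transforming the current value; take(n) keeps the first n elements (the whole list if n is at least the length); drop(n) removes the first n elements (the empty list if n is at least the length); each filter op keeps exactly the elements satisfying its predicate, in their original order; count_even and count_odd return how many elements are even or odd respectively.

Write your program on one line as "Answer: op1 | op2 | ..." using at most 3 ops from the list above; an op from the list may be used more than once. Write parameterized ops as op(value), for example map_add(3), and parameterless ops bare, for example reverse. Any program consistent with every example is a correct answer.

drop(2) | filter_lt(6) | len

Check, running the answer program on each example:
  [-8, -34, -49, -28, 24, -15, 11] -> [-49, -28, 24, -15, 11] -> [-49, -28, -15] -> 3
  [-43, -26, 23, 0, 37, 30, -24, -37, -14, 18] -> [23, 0, 37, 30, -24, -37, -14, 18] -> [0, -24, -37, -14] -> 4
  [-1, 3, 46, 16, -19, -43, -5] -> [46, 16, -19, -43, -5] -> [-19, -43, -5] -> 3
  [-39, 40, -16, 27] -> [-16, 27] -> [-16] -> 1
  [14, 11, -16, 10, 38, 2, -27, 42, -34, -33] -> [-16, 10, 38, 2, -27, 42, -34, -33] -> [-16, 2, -27, -34, -33] -> 5
  [36, 35, 1, -27, -37, -39] -> [1, -27, -37, -39] -> [1, -27, -37, -39] -> 4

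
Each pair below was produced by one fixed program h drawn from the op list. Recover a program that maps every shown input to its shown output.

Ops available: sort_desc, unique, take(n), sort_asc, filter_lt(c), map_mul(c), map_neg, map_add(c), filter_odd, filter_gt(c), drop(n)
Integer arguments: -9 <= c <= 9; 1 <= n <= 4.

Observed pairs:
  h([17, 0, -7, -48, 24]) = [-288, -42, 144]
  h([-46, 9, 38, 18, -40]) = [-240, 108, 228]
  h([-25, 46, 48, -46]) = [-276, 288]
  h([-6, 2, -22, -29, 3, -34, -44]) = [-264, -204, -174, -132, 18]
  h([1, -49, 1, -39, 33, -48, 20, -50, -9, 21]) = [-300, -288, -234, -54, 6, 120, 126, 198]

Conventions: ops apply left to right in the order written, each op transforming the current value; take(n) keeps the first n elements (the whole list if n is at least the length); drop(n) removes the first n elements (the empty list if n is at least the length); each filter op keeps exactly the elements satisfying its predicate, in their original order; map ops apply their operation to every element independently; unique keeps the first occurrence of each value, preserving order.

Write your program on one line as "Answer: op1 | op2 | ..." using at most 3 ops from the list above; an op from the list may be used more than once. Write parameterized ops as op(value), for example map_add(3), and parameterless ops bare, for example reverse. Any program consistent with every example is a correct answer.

drop(2) | map_mul(6) | sort_asc

Check, running the answer program on each example:
  [17, 0, -7, -48, 24] -> [-7, -48, 24] -> [-42, -288, 144] -> [-288, -42, 144]
  [-46, 9, 38, 18, -40] -> [38, 18, -40] -> [228, 108, -240] -> [-240, 108, 228]
  [-25, 46, 48, -46] -> [48, -46] -> [288, -276] -> [-276, 288]
  [-6, 2, -22, -29, 3, -34, -44] -> [-22, -29, 3, -34, -44] -> [-132, -174, 18, -204, -264] -> [-264, -204, -174, -132, 18]
  [1, -49, 1, -39, 33, -48, 20, -50, -9, 21] -> [1, -39, 33, -48, 20, -50, -9, 21] -> [6, -234, 198, -288, 120, -300, -54, 126] -> [-300, -288, -234, -54, 6, 120, 126, 198]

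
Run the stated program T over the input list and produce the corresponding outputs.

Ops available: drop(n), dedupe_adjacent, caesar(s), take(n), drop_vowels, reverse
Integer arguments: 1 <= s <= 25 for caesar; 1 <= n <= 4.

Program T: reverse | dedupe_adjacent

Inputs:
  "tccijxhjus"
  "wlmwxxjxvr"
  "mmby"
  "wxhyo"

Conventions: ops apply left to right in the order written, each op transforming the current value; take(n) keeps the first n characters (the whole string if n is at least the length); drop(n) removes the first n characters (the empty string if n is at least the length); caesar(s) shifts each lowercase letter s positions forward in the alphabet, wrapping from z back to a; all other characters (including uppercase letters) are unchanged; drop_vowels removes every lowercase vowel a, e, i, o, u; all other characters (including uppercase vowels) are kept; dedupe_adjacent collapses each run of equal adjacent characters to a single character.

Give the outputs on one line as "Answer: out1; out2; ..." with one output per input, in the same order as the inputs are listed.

Execution, op by op:
  "tccijxhjus" -> "sujhxjicct" -> "sujhxjict"
  "wlmwxxjxvr" -> "rvxjxxwmlw" -> "rvxjxwmlw"
  "mmby" -> "ybmm" -> "ybm"
  "wxhyo" -> "oyhxw" -> "oyhxw"

"sujhxjict"; "rvxjxwmlw"; "ybm"; "oyhxw"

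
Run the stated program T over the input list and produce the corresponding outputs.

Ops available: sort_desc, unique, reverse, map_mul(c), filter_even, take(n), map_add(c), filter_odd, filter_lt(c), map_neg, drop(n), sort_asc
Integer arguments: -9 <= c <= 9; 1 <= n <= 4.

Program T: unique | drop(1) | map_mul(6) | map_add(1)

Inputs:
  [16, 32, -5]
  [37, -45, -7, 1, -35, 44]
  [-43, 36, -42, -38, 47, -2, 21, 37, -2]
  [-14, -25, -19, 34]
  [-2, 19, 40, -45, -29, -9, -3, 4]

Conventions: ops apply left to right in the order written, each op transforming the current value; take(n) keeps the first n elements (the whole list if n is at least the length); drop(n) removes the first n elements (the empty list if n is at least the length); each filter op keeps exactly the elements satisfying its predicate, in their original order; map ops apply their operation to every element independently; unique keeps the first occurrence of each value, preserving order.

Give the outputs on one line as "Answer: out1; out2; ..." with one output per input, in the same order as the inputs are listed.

Execution, op by op:
  [16, 32, -5] -> [16, 32, -5] -> [32, -5] -> [192, -30] -> [193, -29]
  [37, -45, -7, 1, -35, 44] -> [37, -45, -7, 1, -35, 44] -> [-45, -7, 1, -35, 44] -> [-270, -42, 6, -210, 264] -> [-269, -41, 7, -209, 265]
  [-43, 36, -42, -38, 47, -2, 21, 37, -2] -> [-43, 36, -42, -38, 47, -2, 21, 37] -> [36, -42, -38, 47, -2, 21, 37] -> [216, -252, -228, 282, -12, 126, 222] -> [217, -251, -227, 283, -11, 127, 223]
  [-14, -25, -19, 34] -> [-14, -25, -19, 34] -> [-25, -19, 34] -> [-150, -114, 204] -> [-149, -113, 205]
  [-2, 19, 40, -45, -29, -9, -3, 4] -> [-2, 19, 40, -45, -29, -9, -3, 4] -> [19, 40, -45, -29, -9, -3, 4] -> [114, 240, -270, -174, -54, -18, 24] -> [115, 241, -269, -173, -53, -17, 25]

[193, -29]; [-269, -41, 7, -209, 265]; [217, -251, -227, 283, -11, 127, 223]; [-149, -113, 205]; [115, 241, -269, -173, -53, -17, 25]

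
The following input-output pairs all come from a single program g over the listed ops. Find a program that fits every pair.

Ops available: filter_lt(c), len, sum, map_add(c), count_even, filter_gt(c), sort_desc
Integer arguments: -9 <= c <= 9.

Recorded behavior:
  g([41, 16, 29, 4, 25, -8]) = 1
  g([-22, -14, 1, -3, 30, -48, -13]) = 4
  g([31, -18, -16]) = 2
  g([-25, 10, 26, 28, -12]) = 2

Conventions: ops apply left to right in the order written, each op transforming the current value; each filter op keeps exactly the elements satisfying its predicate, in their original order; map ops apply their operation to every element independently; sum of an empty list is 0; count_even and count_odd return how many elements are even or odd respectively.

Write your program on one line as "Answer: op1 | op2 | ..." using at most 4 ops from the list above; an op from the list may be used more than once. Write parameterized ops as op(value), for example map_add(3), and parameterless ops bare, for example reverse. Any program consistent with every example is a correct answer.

filter_lt(-3) | sort_desc | len

Check, running the answer program on each example:
  [41, 16, 29, 4, 25, -8] -> [-8] -> [-8] -> 1
  [-22, -14, 1, -3, 30, -48, -13] -> [-22, -14, -48, -13] -> [-13, -14, -22, -48] -> 4
  [31, -18, -16] -> [-18, -16] -> [-16, -18] -> 2
  [-25, 10, 26, 28, -12] -> [-25, -12] -> [-12, -25] -> 2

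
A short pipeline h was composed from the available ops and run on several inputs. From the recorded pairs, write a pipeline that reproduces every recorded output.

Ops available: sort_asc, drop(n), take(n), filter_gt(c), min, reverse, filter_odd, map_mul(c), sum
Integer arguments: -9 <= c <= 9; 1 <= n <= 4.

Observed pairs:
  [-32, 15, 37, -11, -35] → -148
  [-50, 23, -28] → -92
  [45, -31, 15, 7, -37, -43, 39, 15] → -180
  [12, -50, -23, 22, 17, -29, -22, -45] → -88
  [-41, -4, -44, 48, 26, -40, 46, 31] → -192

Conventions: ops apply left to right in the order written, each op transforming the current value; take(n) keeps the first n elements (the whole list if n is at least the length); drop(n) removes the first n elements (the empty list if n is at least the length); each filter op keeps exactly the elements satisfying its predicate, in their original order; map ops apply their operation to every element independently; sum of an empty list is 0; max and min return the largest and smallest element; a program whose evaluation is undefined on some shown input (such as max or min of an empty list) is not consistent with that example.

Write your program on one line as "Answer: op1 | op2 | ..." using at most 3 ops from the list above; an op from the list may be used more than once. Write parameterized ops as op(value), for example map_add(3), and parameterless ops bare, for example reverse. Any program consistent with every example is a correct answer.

sort_asc | map_mul(-4) | min

Check, running the answer program on each example:
  [-32, 15, 37, -11, -35] -> [-35, -32, -11, 15, 37] -> [140, 128, 44, -60, -148] -> -148
  [-50, 23, -28] -> [-50, -28, 23] -> [200, 112, -92] -> -92
  [45, -31, 15, 7, -37, -43, 39, 15] -> [-43, -37, -31, 7, 15, 15, 39, 45] -> [172, 148, 124, -28, -60, -60, -156, -180] -> -180
  [12, -50, -23, 22, 17, -29, -22, -45] -> [-50, -45, -29, -23, -22, 12, 17, 22] -> [200, 180, 116, 92, 88, -48, -68, -88] -> -88
  [-41, -4, -44, 48, 26, -40, 46, 31] -> [-44, -41, -40, -4, 26, 31, 46, 48] -> [176, 164, 160, 16, -104, -124, -184, -192] -> -192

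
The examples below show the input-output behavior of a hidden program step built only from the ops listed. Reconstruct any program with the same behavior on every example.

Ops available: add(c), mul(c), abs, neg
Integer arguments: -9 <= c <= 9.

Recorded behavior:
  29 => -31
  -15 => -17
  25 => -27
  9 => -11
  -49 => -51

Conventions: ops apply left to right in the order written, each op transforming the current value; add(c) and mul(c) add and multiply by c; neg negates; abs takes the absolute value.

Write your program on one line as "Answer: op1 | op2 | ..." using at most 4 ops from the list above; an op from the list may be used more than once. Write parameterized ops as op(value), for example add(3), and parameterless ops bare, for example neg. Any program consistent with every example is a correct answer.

abs | neg | add(6) | add(-8)

Check, running the answer program on each example:
  29 -> 29 -> -29 -> -23 -> -31
  -15 -> 15 -> -15 -> -9 -> -17
  25 -> 25 -> -25 -> -19 -> -27
  9 -> 9 -> -9 -> -3 -> -11
  -49 -> 49 -> -49 -> -43 -> -51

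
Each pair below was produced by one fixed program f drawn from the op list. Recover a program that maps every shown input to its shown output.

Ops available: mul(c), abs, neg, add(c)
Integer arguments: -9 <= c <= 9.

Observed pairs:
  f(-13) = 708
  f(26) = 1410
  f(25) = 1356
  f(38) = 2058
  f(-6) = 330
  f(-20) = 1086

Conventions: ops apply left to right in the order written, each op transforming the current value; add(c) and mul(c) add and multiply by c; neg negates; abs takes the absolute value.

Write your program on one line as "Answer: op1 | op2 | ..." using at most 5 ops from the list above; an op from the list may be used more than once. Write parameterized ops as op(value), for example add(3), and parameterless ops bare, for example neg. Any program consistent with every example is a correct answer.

mul(-9) | abs | add(1) | mul(6)

Check, running the answer program on each example:
  -13 -> 117 -> 117 -> 118 -> 708
  26 -> -234 -> 234 -> 235 -> 1410
  25 -> -225 -> 225 -> 226 -> 1356
  38 -> -342 -> 342 -> 343 -> 2058
  -6 -> 54 -> 54 -> 55 -> 330
  -20 -> 180 -> 180 -> 181 -> 1086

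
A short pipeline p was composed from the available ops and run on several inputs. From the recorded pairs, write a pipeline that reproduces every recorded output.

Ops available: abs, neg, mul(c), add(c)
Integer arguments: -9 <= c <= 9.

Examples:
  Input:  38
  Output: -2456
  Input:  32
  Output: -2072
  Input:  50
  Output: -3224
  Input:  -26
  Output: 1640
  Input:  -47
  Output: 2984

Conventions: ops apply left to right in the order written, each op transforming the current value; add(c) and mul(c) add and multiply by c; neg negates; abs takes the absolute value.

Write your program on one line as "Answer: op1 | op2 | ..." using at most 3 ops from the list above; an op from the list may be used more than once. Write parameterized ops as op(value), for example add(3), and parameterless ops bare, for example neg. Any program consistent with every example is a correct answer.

mul(-8) | add(-3) | mul(8)

Check, running the answer program on each example:
  38 -> -304 -> -307 -> -2456
  32 -> -256 -> -259 -> -2072
  50 -> -400 -> -403 -> -3224
  -26 -> 208 -> 205 -> 1640
  -47 -> 376 -> 373 -> 2984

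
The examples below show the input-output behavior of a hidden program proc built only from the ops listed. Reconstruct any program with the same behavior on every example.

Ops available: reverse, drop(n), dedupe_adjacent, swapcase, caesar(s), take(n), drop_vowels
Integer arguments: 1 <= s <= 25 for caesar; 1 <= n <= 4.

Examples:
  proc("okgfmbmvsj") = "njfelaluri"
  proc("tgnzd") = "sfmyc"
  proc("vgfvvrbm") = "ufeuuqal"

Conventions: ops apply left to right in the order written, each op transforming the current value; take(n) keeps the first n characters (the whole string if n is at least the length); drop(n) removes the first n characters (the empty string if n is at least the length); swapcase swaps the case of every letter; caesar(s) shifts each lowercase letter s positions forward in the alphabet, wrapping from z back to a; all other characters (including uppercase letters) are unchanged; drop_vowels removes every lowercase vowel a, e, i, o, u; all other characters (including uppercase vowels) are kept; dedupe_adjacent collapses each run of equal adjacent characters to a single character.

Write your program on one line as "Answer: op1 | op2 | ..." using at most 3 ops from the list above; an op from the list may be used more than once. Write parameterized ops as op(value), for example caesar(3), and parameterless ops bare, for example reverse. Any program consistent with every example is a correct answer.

caesar(11) | caesar(11) | caesar(3)

Check, running the answer program on each example:
  "okgfmbmvsj" -> "zvrqxmxgdu" -> "kgcbixirof" -> "njfelaluri"
  "tgnzd" -> "eryko" -> "pcjvz" -> "sfmyc"
  "vgfvvrbm" -> "grqggcmx" -> "rcbrrnxi" -> "ufeuuqal"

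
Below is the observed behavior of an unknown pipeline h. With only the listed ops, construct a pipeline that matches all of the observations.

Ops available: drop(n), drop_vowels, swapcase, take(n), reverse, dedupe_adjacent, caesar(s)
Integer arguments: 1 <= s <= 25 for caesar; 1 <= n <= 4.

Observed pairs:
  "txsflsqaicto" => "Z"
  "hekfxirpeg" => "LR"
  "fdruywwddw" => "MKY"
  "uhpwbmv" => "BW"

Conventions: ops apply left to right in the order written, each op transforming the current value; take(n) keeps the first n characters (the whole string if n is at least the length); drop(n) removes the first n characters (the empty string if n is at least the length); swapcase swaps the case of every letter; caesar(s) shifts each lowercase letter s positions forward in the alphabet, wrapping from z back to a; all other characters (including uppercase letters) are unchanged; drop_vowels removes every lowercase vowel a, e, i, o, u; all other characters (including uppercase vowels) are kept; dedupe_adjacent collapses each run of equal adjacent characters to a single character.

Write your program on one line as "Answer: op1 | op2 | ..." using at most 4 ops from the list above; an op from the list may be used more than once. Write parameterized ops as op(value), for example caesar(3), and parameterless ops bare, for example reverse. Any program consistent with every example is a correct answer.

take(3) | caesar(7) | drop_vowels | swapcase

Check, running the answer program on each example:
  "txsflsqaicto" -> "txs" -> "aez" -> "z" -> "Z"
  "hekfxirpeg" -> "hek" -> "olr" -> "lr" -> "LR"
  "fdruywwddw" -> "fdr" -> "mky" -> "mky" -> "MKY"
  "uhpwbmv" -> "uhp" -> "bow" -> "bw" -> "BW"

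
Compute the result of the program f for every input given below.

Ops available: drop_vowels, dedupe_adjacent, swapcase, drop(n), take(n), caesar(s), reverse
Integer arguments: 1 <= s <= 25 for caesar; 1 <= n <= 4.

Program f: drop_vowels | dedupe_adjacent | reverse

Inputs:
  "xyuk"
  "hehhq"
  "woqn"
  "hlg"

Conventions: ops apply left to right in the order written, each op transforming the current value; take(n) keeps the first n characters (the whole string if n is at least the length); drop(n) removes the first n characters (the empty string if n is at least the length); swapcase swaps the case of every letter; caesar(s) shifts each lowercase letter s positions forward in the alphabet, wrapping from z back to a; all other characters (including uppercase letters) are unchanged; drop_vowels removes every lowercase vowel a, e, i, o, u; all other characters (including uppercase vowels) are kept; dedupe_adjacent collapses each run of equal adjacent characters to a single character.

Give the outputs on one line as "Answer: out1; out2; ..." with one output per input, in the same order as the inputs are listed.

Execution, op by op:
  "xyuk" -> "xyk" -> "xyk" -> "kyx"
  "hehhq" -> "hhhq" -> "hq" -> "qh"
  "woqn" -> "wqn" -> "wqn" -> "nqw"
  "hlg" -> "hlg" -> "hlg" -> "glh"

"kyx"; "qh"; "nqw"; "glh"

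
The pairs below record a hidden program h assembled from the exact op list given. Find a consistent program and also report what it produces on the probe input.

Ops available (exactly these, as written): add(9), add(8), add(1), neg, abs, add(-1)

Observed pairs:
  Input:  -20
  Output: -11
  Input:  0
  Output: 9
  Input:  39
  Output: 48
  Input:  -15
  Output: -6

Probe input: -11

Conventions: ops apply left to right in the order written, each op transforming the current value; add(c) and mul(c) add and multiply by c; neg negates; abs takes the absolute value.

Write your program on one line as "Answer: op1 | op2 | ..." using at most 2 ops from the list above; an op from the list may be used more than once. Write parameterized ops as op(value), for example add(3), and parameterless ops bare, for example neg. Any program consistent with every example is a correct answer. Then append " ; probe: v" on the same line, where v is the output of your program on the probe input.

add(1) | add(8) ; probe: -2

Check, running the answer program on each example:
  -20 -> -19 -> -11
  0 -> 1 -> 9
  39 -> 40 -> 48
  -15 -> -14 -> -6
  probe: -11 -> -10 -> -2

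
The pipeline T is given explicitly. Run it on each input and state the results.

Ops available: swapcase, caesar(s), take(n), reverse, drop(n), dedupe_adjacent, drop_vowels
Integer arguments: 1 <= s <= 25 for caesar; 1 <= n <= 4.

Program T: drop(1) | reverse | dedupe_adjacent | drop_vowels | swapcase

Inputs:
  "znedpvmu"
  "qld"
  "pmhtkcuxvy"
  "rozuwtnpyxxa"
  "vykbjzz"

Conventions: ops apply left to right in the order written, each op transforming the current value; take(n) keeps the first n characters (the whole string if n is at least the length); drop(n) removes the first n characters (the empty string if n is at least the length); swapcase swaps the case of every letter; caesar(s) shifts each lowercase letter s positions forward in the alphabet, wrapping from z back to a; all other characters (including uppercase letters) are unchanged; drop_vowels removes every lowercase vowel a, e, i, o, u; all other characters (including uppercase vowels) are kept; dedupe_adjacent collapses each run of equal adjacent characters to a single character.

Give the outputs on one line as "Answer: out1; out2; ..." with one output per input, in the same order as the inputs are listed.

Execution, op by op:
  "znedpvmu" -> "nedpvmu" -> "umvpden" -> "umvpden" -> "mvpdn" -> "MVPDN"
  "qld" -> "ld" -> "dl" -> "dl" -> "dl" -> "DL"
  "pmhtkcuxvy" -> "mhtkcuxvy" -> "yvxuckthm" -> "yvxuckthm" -> "yvxckthm" -> "YVXCKTHM"
  "rozuwtnpyxxa" -> "ozuwtnpyxxa" -> "axxypntwuzo" -> "axypntwuzo" -> "xypntwz" -> "XYPNTWZ"
  "vykbjzz" -> "ykbjzz" -> "zzjbky" -> "zjbky" -> "zjbky" -> "ZJBKY"

"MVPDN"; "DL"; "YVXCKTHM"; "XYPNTWZ"; "ZJBKY"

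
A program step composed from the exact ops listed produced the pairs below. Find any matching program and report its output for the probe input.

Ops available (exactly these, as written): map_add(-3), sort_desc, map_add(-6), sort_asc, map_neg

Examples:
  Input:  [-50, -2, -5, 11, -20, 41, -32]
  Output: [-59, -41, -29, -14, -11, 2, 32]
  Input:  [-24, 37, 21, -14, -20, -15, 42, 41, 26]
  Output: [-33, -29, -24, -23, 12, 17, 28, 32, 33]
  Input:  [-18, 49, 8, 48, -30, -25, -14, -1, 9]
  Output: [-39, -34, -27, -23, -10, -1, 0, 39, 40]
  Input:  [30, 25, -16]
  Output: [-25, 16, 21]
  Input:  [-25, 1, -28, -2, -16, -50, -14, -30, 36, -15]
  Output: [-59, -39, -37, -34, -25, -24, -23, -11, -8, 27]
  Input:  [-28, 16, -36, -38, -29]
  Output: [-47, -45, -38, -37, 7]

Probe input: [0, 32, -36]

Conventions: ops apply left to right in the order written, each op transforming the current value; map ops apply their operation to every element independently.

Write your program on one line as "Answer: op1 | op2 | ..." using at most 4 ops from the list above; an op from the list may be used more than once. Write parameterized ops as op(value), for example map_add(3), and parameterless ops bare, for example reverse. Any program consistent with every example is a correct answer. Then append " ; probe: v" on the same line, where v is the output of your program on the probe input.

map_add(-6) | map_add(-3) | sort_asc ; probe: [-45, -9, 23]

Check, running the answer program on each example:
  [-50, -2, -5, 11, -20, 41, -32] -> [-56, -8, -11, 5, -26, 35, -38] -> [-59, -11, -14, 2, -29, 32, -41] -> [-59, -41, -29, -14, -11, 2, 32]
  [-24, 37, 21, -14, -20, -15, 42, 41, 26] -> [-30, 31, 15, -20, -26, -21, 36, 35, 20] -> [-33, 28, 12, -23, -29, -24, 33, 32, 17] -> [-33, -29, -24, -23, 12, 17, 28, 32, 33]
  [-18, 49, 8, 48, -30, -25, -14, -1, 9] -> [-24, 43, 2, 42, -36, -31, -20, -7, 3] -> [-27, 40, -1, 39, -39, -34, -23, -10, 0] -> [-39, -34, -27, -23, -10, -1, 0, 39, 40]
  [30, 25, -16] -> [24, 19, -22] -> [21, 16, -25] -> [-25, 16, 21]
  [-25, 1, -28, -2, -16, -50, -14, -30, 36, -15] -> [-31, -5, -34, -8, -22, -56, -20, -36, 30, -21] -> [-34, -8, -37, -11, -25, -59, -23, -39, 27, -24] -> [-59, -39, -37, -34, -25, -24, -23, -11, -8, 27]
  [-28, 16, -36, -38, -29] -> [-34, 10, -42, -44, -35] -> [-37, 7, -45, -47, -38] -> [-47, -45, -38, -37, 7]
  probe: [0, 32, -36] -> [-6, 26, -42] -> [-9, 23, -45] -> [-45, -9, 23]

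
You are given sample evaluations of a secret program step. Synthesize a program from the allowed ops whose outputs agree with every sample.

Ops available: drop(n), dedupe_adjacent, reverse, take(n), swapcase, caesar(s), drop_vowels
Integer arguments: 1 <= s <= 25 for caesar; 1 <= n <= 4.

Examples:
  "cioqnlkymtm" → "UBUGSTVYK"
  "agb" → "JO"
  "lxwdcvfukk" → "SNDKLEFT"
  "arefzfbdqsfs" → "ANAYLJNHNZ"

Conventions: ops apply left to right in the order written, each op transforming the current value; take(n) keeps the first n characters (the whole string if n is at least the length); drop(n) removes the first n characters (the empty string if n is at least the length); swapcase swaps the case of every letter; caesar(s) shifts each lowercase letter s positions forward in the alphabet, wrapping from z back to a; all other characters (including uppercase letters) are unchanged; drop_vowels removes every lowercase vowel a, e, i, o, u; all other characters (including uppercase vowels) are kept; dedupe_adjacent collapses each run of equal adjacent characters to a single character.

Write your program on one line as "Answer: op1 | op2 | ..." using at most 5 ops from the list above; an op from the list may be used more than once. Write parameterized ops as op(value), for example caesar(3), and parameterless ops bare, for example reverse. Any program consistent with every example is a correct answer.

dedupe_adjacent | drop_vowels | caesar(8) | reverse | swapcase

Check, running the answer program on each example:
  "cioqnlkymtm" -> "cioqnlkymtm" -> "cqnlkymtm" -> "kyvtsgubu" -> "ubugstvyk" -> "UBUGSTVYK"
  "agb" -> "agb" -> "gb" -> "oj" -> "jo" -> "JO"
  "lxwdcvfukk" -> "lxwdcvfuk" -> "lxwdcvfk" -> "tfelkdns" -> "sndkleft" -> "SNDKLEFT"
  "arefzfbdqsfs" -> "arefzfbdqsfs" -> "rfzfbdqsfs" -> "znhnjlyana" -> "anayljnhnz" -> "ANAYLJNHNZ"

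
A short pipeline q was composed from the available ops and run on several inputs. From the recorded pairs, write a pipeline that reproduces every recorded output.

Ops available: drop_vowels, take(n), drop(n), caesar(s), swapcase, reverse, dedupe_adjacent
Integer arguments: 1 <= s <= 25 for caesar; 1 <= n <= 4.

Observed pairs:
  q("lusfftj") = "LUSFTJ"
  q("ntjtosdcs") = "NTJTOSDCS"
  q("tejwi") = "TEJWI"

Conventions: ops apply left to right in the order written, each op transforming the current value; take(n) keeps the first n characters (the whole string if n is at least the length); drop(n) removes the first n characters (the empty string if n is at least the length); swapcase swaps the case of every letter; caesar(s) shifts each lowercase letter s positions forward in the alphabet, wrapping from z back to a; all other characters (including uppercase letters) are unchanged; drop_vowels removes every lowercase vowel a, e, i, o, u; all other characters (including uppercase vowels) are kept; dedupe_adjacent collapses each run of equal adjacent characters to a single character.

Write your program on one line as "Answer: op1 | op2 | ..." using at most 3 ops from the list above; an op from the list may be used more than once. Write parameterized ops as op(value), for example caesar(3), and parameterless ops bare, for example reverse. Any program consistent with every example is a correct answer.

dedupe_adjacent | swapcase

Check, running the answer program on each example:
  "lusfftj" -> "lusftj" -> "LUSFTJ"
  "ntjtosdcs" -> "ntjtosdcs" -> "NTJTOSDCS"
  "tejwi" -> "tejwi" -> "TEJWI"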